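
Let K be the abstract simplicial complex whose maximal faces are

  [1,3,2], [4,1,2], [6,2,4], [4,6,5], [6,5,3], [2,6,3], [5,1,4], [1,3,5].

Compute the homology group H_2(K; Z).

H_2 ≅ Z.

K has 6 vertices, 12 edges, 8 triangles.
rank ∂_2 = 7, rank ∂_3 = 0 ⇒ b_2 = 8 − 7 − 0 = 1. So H_2 ≅ Z.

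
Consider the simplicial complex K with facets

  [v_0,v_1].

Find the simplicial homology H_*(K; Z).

K has 2 vertices, 1 edge.
rank ∂_0 = 0, rank ∂_1 = 1 ⇒ b_0 = 2 − 0 − 1 = 1; all invariant factors of ∂_1 are 1 so no torsion. So H_0 ≅ Z.
rank ∂_1 = 1, rank ∂_2 = 0 ⇒ b_1 = 1 − 1 − 0 = 0. So H_1 ≅ 0.

H_0 = Z,  H_1 = 0.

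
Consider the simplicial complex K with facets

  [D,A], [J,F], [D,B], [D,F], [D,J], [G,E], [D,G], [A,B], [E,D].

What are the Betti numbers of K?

b_0 = 1, b_1 = 3.

Order the vertices as A < B < D < E < F < G < J. Listing each simplex with vertices in this order, K has dimension 1 with simplices:

  0-simplices (7): A, B, D, E, F, G, J
  1-simplices (9): AB, AD, BD, DE, DF, DG, DJ, EG, FJ

giving chain groups C_0 ≅ Z^7, C_1 ≅ Z^9.

∂_1: C_1 → C_0 sends each edge [p,q] (with p < q) to q − p.
This gives a 7×9 integer matrix of rank 6; reducing to Smith normal form yields diagonal entries (1,1,1,1,1,1).

Computing H_k = (kernel of ∂_k) / (image of ∂_{k+1}):

  H_0: rank C_0 − rank ∂_1 = 7 − 6 = 1, and the invariant factors of ∂_1 are all 1, so H_0 ≅ Z.
  H_1: rank ker ∂_1 − rank ∂_2 = (9 − 6) − 0 = 3, and there is no ∂_2, so H_1 ≅ Z^3.

(K is a triangulation of a wedge of 3 circles.)

Hence the Betti numbers are b_0 = 1, b_1 = 3.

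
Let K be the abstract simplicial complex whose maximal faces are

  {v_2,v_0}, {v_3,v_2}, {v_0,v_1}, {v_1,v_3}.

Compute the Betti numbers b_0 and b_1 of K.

b_0 = 1, b_1 = 1.

Fix the vertex order v_0 < v_1 < v_2 < v_3 and write every simplex with vertices in increasing order. Then dim K = 1 and the simplices of K are:

  0-simplices (4): [v_0], [v_1], [v_2], [v_3]
  1-simplices (4): [v_0,v_1], [v_0,v_2], [v_1,v_3], [v_2,v_3]

so the chain groups are C_0 ≅ Z^4, C_1 ≅ Z^4.

∂_1: C_1 → C_0 is given by ∂[p,q] = [q] − [p]. For instance
  ∂[v_0,v_1] = [v_1] − [v_0].
As a 4×4 matrix over Z this has rank 3, with invariant factors (1,1,1).

Computing H_k = (kernel of ∂_k) / (image of ∂_{k+1}):

  H_0: rank C_0 − rank ∂_1 = 4 − 3 = 1, and the invariant factors of ∂_1 are all 1, so H_0 ≅ Z.
  H_1: rank ker ∂_1 − rank ∂_2 = (4 − 3) − 0 = 1, and there is no ∂_2, so H_1 ≅ Z.

Hence the Betti numbers are b_0 = 1, b_1 = 1.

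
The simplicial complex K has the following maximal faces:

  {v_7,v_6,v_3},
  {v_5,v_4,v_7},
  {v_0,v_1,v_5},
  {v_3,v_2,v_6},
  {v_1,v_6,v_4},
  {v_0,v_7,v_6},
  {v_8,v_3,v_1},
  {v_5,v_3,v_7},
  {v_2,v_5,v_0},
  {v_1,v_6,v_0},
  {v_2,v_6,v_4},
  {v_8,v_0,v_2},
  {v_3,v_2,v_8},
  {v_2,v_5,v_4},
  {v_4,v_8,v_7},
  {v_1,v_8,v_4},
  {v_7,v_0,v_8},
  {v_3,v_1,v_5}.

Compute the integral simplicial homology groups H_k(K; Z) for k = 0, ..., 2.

Fix the vertex order v_0 < v_1 < v_2 < v_3 < v_4 < v_5 < v_6 < v_7 < v_8 and write every simplex with vertices in increasing order. Then dim K = 2 and the simplices of K are:

  0-simplices (9): [v_0], [v_1], [v_2], [v_3], [v_4], [v_5], [v_6], [v_7], [v_8]
  1-simplices (27): (27 of them)
  2-simplices (18): (18 of them)

so the chain groups are C_0 ≅ Z^9, C_1 ≅ Z^27, C_2 ≅ Z^18.

∂_1: C_1 → C_0 sends each edge [p,q] (with p < q) to q − p.
As a 9×27 matrix over Z this has rank 8, with invariant factors (1,1,1,1,1,1,1,1).

The boundary map ∂_2: C_2 → C_1 acts by ∂[p,q,r] = [q,r] − [p,r] + [p,q]. For instance
  ∂[v_0,v_7,v_8] = [v_7,v_8] − [v_0,v_8] + [v_0,v_7],
  ∂[v_3,v_6,v_7] = [v_6,v_7] − [v_3,v_7] + [v_3,v_6].
This gives a 27×18 integer matrix of rank 17; reducing to Smith normal form yields diagonal entries (1,1,1,1,1,1,1,1,1,1,1,1,1,1,1,1,1).

Now H_k = ker ∂_k / im ∂_{k+1}, so:

  H_0: rank C_0 − rank ∂_1 = 9 − 8 = 1, and the invariant factors of ∂_1 are all 1, so H_0 = Z.
  H_1: rank ker ∂_1 − rank ∂_2 = (27 − 8) − 17 = 2, and the invariant factors of ∂_2 are all 1, so H_1 = Z^2.
  H_2: rank ker ∂_2 − rank ∂_3 = (18 − 17) − 0 = 1, and there is no ∂_3, so H_2 = Z.

(K is a triangulation of the torus T^2.)

H_0 = Z,  H_1 = Z^2,  H_2 = Z.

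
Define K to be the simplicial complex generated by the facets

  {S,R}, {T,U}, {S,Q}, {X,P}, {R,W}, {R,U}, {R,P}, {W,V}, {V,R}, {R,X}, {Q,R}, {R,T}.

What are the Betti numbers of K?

We work with the vertex ordering P < Q < R < S < T < U < V < W < X. The simplices of K, each written with vertices in increasing order, are:

  0-simplices (9): P, Q, R, S, T, U, V, W, X
  1-simplices (12): PR, PX, QR, QS, RS, RT, RU, RV, RW, RX, TU, VW

Hence C_0 ≅ Z^9, C_1 ≅ Z^12.

∂_1: C_1 → C_0 maps an edge to its endpoints' difference, ∂[p,q] = q − p. For instance
  ∂RT = T − R.
The resulting 9×12 matrix has rank 8, and its Smith normal form has invariant factors (1,1,1,1,1,1,1,1).

Now H_k = ker ∂_k / im ∂_{k+1}, so:

  H_0: rank C_0 − rank ∂_1 = 9 − 8 = 1, and the invariant factors of ∂_1 are all 1, so H_0 ≅ Z.
  H_1: rank ker ∂_1 − rank ∂_2 = (12 − 8) − 0 = 4, and there is no ∂_2, so H_1 ≅ Z^4.

(K is a triangulation of a wedge of 4 circles.)

Hence the Betti numbers are b_0 = 1, b_1 = 4.

b_0 = 1, b_1 = 4.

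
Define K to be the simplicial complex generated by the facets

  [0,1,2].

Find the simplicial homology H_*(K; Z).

Fix the vertex order 0 < 1 < 2 and write every simplex with vertices in increasing order. Then dim K = 2 and the simplices of K are:

  0-simplices (3): [0], [1], [2]
  1-simplices (3): [0,1], [0,2], [1,2]
  2-simplices (1): [0,1,2]

so the chain groups are C_0 ≅ Z^3, C_1 ≅ Z^3, C_2 ≅ Z^1.

Boundary ∂_1: C_1 → C_0 is given by ∂[p,q] = [q] − [p]. For instance
  ∂[0,1] = [1] − [0].
The resulting 3×3 matrix has rank 2, and its Smith normal form has invariant factors (1,1).

Boundary ∂_2: C_2 → C_1 acts by ∂[p,q,r] = [q,r] − [p,r] + [p,q]. For instance
  ∂[0,1,2] = [1,2] − [0,2] + [0,1].
The resulting 3×1 matrix has rank 1, and its Smith normal form has invariant factors (1).

From H_k ≅ ker(∂_k) / im(∂_{k+1}) we obtain:

  H_0: rank C_0 − rank ∂_1 = 3 − 2 = 1, and the invariant factors of ∂_1 are all 1, so H_0 ≅ Z.
  H_1: rank ker ∂_1 − rank ∂_2 = (3 − 2) − 1 = 0, and the invariant factors of ∂_2 are all 1, so H_1 ≅ 0.
  H_2: rank ker ∂_2 − rank ∂_3 = (1 − 1) − 0 = 0, and there is no ∂_3, so H_2 ≅ 0.

As a check, the Euler characteristic is 3 − 3 + 1 = 1, which agrees with 1 − 0 + 0 = 1.

H_0 ≅ Z,  H_1 = 0,  H_2 = 0.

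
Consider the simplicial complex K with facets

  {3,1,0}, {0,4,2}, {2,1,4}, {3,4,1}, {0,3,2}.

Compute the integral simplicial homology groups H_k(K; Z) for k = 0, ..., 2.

H_0 ≅ Z,  H_1 ≅ Z,  H_2 = 0.

Take the total order 0 < 1 < 2 < 3 < 4 on the vertex set. Then K (dimension 2) consists of the simplices:

  0-simplices (5): [0], [1], [2], [3], [4]
  1-simplices (10): [0,1], [0,2], [0,3], [0,4], [1,2], [1,3], [1,4], [2,3], [2,4], [3,4]
  2-simplices (5): [0,1,3], [0,2,3], [0,2,4], [1,2,4], [1,3,4]

Hence C_0 ≅ Z^5, C_1 ≅ Z^10, C_2 ≅ Z^5.

∂_1: C_1 → C_0 maps an edge to its endpoints' difference, ∂[p,q] = q − p.
The 5×10 boundary matrix has rank 4 and Smith normal form diag(1,1,1,1).

The boundary map ∂_2: C_2 → C_1 maps a triangle to the signed sum of its edges. For instance
  ∂[1,3,4] = [3,4] − [1,4] + [1,3],
  ∂[0,1,3] = [1,3] − [0,3] + [0,1].
This gives a 10×5 integer matrix of rank 5; reducing to Smith normal form yields diagonal entries (1,1,1,1,1).

Reading off H_k = ker ∂_k / im ∂_{k+1}:

  H_0: rank C_0 − rank ∂_1 = 5 − 4 = 1, and the invariant factors of ∂_1 are all 1, so H_0 = Z.
  H_1: rank ker ∂_1 − rank ∂_2 = (10 − 4) − 5 = 1, and the invariant factors of ∂_2 are all 1, so H_1 = Z.
  H_2: rank ker ∂_2 − rank ∂_3 = (5 − 5) − 0 = 0, and there is no ∂_3, so H_2 = 0.

(K is a triangulation of the Möbius band.)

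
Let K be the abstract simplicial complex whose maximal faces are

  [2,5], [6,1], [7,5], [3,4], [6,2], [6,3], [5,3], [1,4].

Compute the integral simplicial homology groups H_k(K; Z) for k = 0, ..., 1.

Take the total order 1 < 2 < 3 < 4 < 5 < 6 < 7 on the vertex set. Then K (dimension 1) consists of the simplices:

  0-simplices (7): [1], [2], [3], [4], [5], [6], [7]
  1-simplices (8): [1,4], [1,6], [2,5], [2,6], [3,4], [3,5], [3,6], [5,7]

Hence C_0 ≅ Z^7, C_1 ≅ Z^8.

The boundary map ∂_1: C_1 → C_0 sends each edge [p,q] (with p < q) to q − p. For instance
  ∂[3,4] = [4] − [3].
As a 7×8 matrix over Z this has rank 6, with invariant factors (1,1,1,1,1,1).

Now H_k = ker ∂_k / im ∂_{k+1}, so:

  H_0: rank C_0 − rank ∂_1 = 7 − 6 = 1, and the invariant factors of ∂_1 are all 1, so H_0 = Z.
  H_1: rank ker ∂_1 − rank ∂_2 = (8 − 6) − 0 = 2, and there is no ∂_2, so H_1 = Z^2.

H_0 = Z,  H_1 = Z^2.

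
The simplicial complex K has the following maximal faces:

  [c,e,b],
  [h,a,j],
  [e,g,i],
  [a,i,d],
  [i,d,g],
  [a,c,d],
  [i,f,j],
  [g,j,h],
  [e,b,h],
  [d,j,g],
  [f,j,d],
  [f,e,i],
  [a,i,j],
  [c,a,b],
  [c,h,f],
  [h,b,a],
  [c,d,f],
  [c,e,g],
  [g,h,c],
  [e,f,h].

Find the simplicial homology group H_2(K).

H_2 = 0.

Take the total order a < b < c < d < e < f < g < h < i < j on the vertex set. Then K (dimension 2) consists of the simplices:

  0-simplices (10): a, b, c, d, e, f, g, h, i, j
  1-simplices (30): ab, ac, ad, ah, ai, aj, bc, be, bh, cd, ce, cf, cg, ch, df, dg, di, dj, ef, eg, eh, ei, fh, fi, fj, gh, gi, gj, hj, ij
  2-simplices (20): abc, abh, acd, adi, ahj, aij, bce, beh, cdf, ceg, cfh, cgh, dfj, dgi, dgj, efh, efi, egi, fij, ghj

Hence C_0 ≅ Z^10, C_1 ≅ Z^30, C_2 ≅ Z^20.

Boundary ∂_1: C_1 → C_0 sends each edge [p,q] (with p < q) to q − p. For instance
  ∂di = i − d.
The resulting 10×30 matrix has rank 9, and its Smith normal form has invariant factors (1,1,1,1,1,1,1,1,1).

∂_2: C_2 → C_1 maps a triangle to the signed sum of its edges. For instance
  ∂dfj = fj − dj + df,
  ∂cdf = df − cf + cd.
The 30×20 boundary matrix has rank 20 and Smith normal form diag(1,1,1,1,1,1,1,1,1,1,1,1,1,1,1,1,1,1,1,2).

Reading off H_k = ker ∂_k / im ∂_{k+1}:

  H_2: rank ker ∂_2 − rank ∂_3 = (20 − 20) − 0 = 0, and there is no ∂_3, so H_2 ≅ 0.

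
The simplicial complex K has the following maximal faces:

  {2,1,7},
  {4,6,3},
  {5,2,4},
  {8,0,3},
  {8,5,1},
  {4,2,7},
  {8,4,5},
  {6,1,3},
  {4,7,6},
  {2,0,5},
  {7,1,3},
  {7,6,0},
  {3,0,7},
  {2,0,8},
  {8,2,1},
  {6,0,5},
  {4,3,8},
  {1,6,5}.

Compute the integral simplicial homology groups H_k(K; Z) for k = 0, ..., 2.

Order the vertices as 0 < 1 < 2 < 3 < 4 < 5 < 6 < 7 < 8. Listing each simplex with vertices in this order, K has dimension 2 with simplices:

  0-simplices (9): [0], [1], [2], [3], [4], [5], [6], [7], [8]
  1-simplices (27): (27 of them)
  2-simplices (18): [0,2,5], [0,2,8], [0,3,7], [0,3,8], [0,5,6], [0,6,7], [1,2,7], [1,2,8], [1,3,6], [1,3,7], [1,5,6], [1,5,8], [2,4,5], [2,4,7], [3,4,6], [3,4,8], [4,5,8], [4,6,7]

giving chain groups C_0 ≅ Z^9, C_1 ≅ Z^27, C_2 ≅ Z^18.

∂_1: C_1 → C_0 sends each edge [p,q] (with p < q) to q − p. For instance
  ∂[5,8] = [8] − [5].
As a 9×27 matrix over Z this has rank 8, with invariant factors (1,1,1,1,1,1,1,1).

The boundary map ∂_2: C_2 → C_1 acts by ∂[p,q,r] = [q,r] − [p,r] + [p,q]. For instance
  ∂[4,5,8] = [5,8] − [4,8] + [4,5],
  ∂[1,5,6] = [5,6] − [1,6] + [1,5].
As a 27×18 matrix over Z this has rank 18, with invariant factors (1,1,1,1,1,1,1,1,1,1,1,1,1,1,1,1,1,2).

Reading off H_k = ker ∂_k / im ∂_{k+1}:

  H_0: rank C_0 − rank ∂_1 = 9 − 8 = 1, and the invariant factors of ∂_1 are all 1, so H_0 = Z.
  H_1: rank ker ∂_1 − rank ∂_2 = (27 − 8) − 18 = 1, and ∂_2 has invariant factor 2 > 1, so H_1 = Z ⊕ Z/2Z.
  H_2: rank ker ∂_2 − rank ∂_3 = (18 − 18) − 0 = 0, and there is no ∂_3, so H_2 = 0.

As a check, the Euler characteristic is 9 − 27 + 18 = 0, which agrees with 1 − 1 + 0 = 0.
(K is a triangulation of the Klein bottle.)

H_0 ≅ Z,  H_1 ≅ Z ⊕ Z/2Z,  H_2 = 0.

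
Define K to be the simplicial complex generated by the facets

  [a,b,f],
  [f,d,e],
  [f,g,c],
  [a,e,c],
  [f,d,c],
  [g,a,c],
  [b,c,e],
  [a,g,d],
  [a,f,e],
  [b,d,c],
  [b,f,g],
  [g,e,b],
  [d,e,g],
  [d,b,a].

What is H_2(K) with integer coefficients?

We work with the vertex ordering a < b < c < d < e < f < g. The simplices of K, each written with vertices in increasing order, are:

  0-simplices (7): a, b, c, d, e, f, g
  1-simplices (21): ab, ac, ad, ae, af, ag, bc, bd, be, bf, bg, cd, ce, cf, cg, de, df, dg, ef, eg, fg
  2-simplices (14): abd, abf, ace, acg, adg, aef, bcd, bce, beg, bfg, cdf, cfg, def, deg

so the chain groups are C_0 ≅ Z^7, C_1 ≅ Z^21, C_2 ≅ Z^14.

The boundary map ∂_1: C_1 → C_0 is given by ∂[p,q] = [q] − [p].
As a 7×21 matrix over Z this has rank 6, with invariant factors (1,1,1,1,1,1).

∂_2: C_2 → C_1 sends each 2-simplex [p,q,r] to [q,r] − [p,r] + [p,q]. For instance
  ∂bfg = fg − bg + bf,
  ∂ace = ce − ae + ac.
The resulting 21×14 matrix has rank 13, and its Smith normal form has invariant factors (1,1,1,1,1,1,1,1,1,1,1,1,1).

Computing H_k = (kernel of ∂_k) / (image of ∂_{k+1}):

  H_2: rank ker ∂_2 − rank ∂_3 = (14 − 13) − 0 = 1, and there is no ∂_3, so H_2 ≅ Z.

H_2 = Z.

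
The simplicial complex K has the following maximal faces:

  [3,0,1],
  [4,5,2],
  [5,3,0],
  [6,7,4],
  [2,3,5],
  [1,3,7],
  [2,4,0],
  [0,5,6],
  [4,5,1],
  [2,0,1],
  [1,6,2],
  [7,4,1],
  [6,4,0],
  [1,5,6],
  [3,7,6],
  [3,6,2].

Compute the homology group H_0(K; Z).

H_0 = Z.

K has 8 vertices, 24 edges, 16 triangles.
rank ∂_0 = 0, rank ∂_1 = 7 ⇒ b_0 = 8 − 0 − 7 = 1; all invariant factors of ∂_1 are 1 so no torsion. So H_0 ≅ Z.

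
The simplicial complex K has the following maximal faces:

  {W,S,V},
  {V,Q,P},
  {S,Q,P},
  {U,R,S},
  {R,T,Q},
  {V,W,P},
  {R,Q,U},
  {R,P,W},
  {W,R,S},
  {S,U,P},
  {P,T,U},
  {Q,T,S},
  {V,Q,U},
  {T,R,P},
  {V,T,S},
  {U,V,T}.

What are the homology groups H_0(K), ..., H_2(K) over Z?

Order the vertices as P < Q < R < S < T < U < V < W. Listing each simplex with vertices in this order, K has dimension 2 with simplices:

  0-simplices (8): P, Q, R, S, T, U, V, W
  1-simplices (24): PQ, PR, PS, PT, PU, PV, PW, QR, QS, QT, QU, QV, RS, RT, RU, RW, ST, SU, SV, SW, TU, TV, UV, VW
  2-simplices (16): PQS, PQV, PRT, PRW, PSU, PTU, PVW, QRT, QRU, QST, QUV, RSU, RSW, STV, SVW, TUV

Hence C_0 ≅ Z^8, C_1 ≅ Z^24, C_2 ≅ Z^16.

∂_1: C_1 → C_0 maps an edge to its endpoints' difference, ∂[p,q] = q − p. For instance
  ∂QV = V − Q.
This gives a 8×24 integer matrix of rank 7; reducing to Smith normal form yields diagonal entries (1,1,1,1,1,1,1).

The boundary map ∂_2: C_2 → C_1 maps a triangle to the signed sum of its edges. For instance
  ∂PVW = VW − PW + PV,
  ∂SVW = VW − SW + SV.
The 24×16 boundary matrix has rank 15 and Smith normal form diag(1,1,1,1,1,1,1,1,1,1,1,1,1,1,1).

Reading off H_k = ker ∂_k / im ∂_{k+1}:

  H_0: rank C_0 − rank ∂_1 = 8 − 7 = 1, and the invariant factors of ∂_1 are all 1, so H_0 ≅ Z.
  H_1: rank ker ∂_1 − rank ∂_2 = (24 − 7) − 15 = 2, and the invariant factors of ∂_2 are all 1, so H_1 ≅ Z^2.
  H_2: rank ker ∂_2 − rank ∂_3 = (16 − 15) − 0 = 1, and there is no ∂_3, so H_2 ≅ Z.

As a check, the Euler characteristic is 8 − 24 + 16 = 0, which agrees with 1 − 2 + 1 = 0.

H_0 = Z,  H_1 = Z^2,  H_2 = Z.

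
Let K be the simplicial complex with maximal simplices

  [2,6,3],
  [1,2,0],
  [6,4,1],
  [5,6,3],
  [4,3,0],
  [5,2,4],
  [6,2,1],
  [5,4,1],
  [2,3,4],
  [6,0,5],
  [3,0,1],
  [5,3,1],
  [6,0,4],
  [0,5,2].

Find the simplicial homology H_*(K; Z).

H_0 ≅ Z,  H_1 ≅ Z^2,  H_2 ≅ Z.

Fix the vertex order 0 < 1 < 2 < 3 < 4 < 5 < 6 and write every simplex with vertices in increasing order. Then dim K = 2 and the simplices of K are:

  0-simplices (7): [0], [1], [2], [3], [4], [5], [6]
  1-simplices (21): [0,1], [0,2], [0,3], [0,4], [0,5], [0,6], [1,2], [1,3], [1,4], [1,5], [1,6], [2,3], [2,4], [2,5], [2,6], [3,4], [3,5], [3,6], [4,5], [4,6], [5,6]
  2-simplices (14): [0,1,2], [0,1,3], [0,2,5], [0,3,4], [0,4,6], [0,5,6], [1,2,6], [1,3,5], [1,4,5], [1,4,6], [2,3,4], [2,3,6], [2,4,5], [3,5,6]

giving chain groups C_0 ≅ Z^7, C_1 ≅ Z^21, C_2 ≅ Z^14.

∂_1: C_1 → C_0 is given by ∂[p,q] = [q] − [p]. For instance
  ∂[1,6] = [6] − [1].
The resulting 7×21 matrix has rank 6, and its Smith normal form has invariant factors (1,1,1,1,1,1).

Boundary ∂_2: C_2 → C_1 acts by ∂[p,q,r] = [q,r] − [p,r] + [p,q]. For instance
  ∂[0,4,6] = [4,6] − [0,6] + [0,4],
  ∂[0,2,5] = [2,5] − [0,5] + [0,2].
The resulting 21×14 matrix has rank 13, and its Smith normal form has invariant factors (1,1,1,1,1,1,1,1,1,1,1,1,1).

From H_k ≅ ker(∂_k) / im(∂_{k+1}) we obtain:

  H_0: rank C_0 − rank ∂_1 = 7 − 6 = 1, and the invariant factors of ∂_1 are all 1, so H_0 ≅ Z.
  H_1: rank ker ∂_1 − rank ∂_2 = (21 − 6) − 13 = 2, and the invariant factors of ∂_2 are all 1, so H_1 ≅ Z^2.
  H_2: rank ker ∂_2 − rank ∂_3 = (14 − 13) − 0 = 1, and there is no ∂_3, so H_2 ≅ Z.

(K is a triangulation of the torus T^2.)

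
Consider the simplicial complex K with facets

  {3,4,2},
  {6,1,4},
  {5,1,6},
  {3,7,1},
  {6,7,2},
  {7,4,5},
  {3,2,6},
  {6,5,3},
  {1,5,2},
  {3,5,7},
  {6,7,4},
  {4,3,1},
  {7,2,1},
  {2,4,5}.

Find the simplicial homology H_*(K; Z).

K has 7 vertices, 21 edges, 14 triangles.
rank ∂_0 = 0, rank ∂_1 = 6 ⇒ b_0 = 7 − 0 − 6 = 1; all invariant factors of ∂_1 are 1 so no torsion. So H_0 ≅ Z.
rank ∂_1 = 6, rank ∂_2 = 13 ⇒ b_1 = 21 − 6 − 13 = 2; all invariant factors of ∂_2 are 1 so no torsion. So H_1 ≅ Z^2.
rank ∂_2 = 13, rank ∂_3 = 0 ⇒ b_2 = 14 − 13 − 0 = 1. So H_2 ≅ Z.

H_0 ≅ Z,  H_1 ≅ Z^2,  H_2 ≅ Z.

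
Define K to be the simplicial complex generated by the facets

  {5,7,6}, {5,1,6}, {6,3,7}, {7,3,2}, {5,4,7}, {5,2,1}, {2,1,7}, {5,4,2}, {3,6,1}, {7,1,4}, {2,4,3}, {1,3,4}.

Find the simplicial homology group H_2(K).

Take the total order 1 < 2 < 3 < 4 < 5 < 6 < 7 on the vertex set. Then K (dimension 2) consists of the simplices:

  0-simplices (7): [1], [2], [3], [4], [5], [6], [7]
  1-simplices (18): [1,2], [1,3], [1,4], [1,5], [1,6], [1,7], [2,3], [2,4], [2,5], [2,7], [3,4], [3,6], [3,7], [4,5], [4,7], [5,6], [5,7], [6,7]
  2-simplices (12): [1,2,5], [1,2,7], [1,3,4], [1,3,6], [1,4,7], [1,5,6], [2,3,4], [2,3,7], [2,4,5], [3,6,7], [4,5,7], [5,6,7]

so the chain groups are C_0 ≅ Z^7, C_1 ≅ Z^18, C_2 ≅ Z^12.

The boundary map ∂_1: C_1 → C_0 sends each edge [p,q] (with p < q) to q − p. For instance
  ∂[4,7] = [7] − [4].
The 7×18 boundary matrix has rank 6 and Smith normal form diag(1,1,1,1,1,1).

The boundary map ∂_2: C_2 → C_1 sends each 2-simplex [p,q,r] to [q,r] − [p,r] + [p,q]. For instance
  ∂[5,6,7] = [6,7] − [5,7] + [5,6],
  ∂[2,4,5] = [4,5] − [2,5] + [2,4].
As a 18×12 matrix over Z this has rank 12, with invariant factors (1,1,1,1,1,1,1,1,1,1,1,2).

Computing H_k = (kernel of ∂_k) / (image of ∂_{k+1}):

  H_2: rank ker ∂_2 − rank ∂_3 = (12 − 12) − 0 = 0, and there is no ∂_3, so H_2 ≅ 0.

(K is a triangulation of the real projective plane RP^2.)

H_2 = 0.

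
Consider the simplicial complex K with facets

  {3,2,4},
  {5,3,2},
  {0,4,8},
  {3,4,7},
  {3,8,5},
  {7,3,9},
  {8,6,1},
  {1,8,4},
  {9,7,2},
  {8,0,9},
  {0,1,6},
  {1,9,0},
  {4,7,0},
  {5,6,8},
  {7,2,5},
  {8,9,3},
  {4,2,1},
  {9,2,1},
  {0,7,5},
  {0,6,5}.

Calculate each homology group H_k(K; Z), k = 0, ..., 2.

We work with the vertex ordering 0 < 1 < 2 < 3 < 4 < 5 < 6 < 7 < 8 < 9. The simplices of K, each written with vertices in increasing order, are:

  0-simplices (10): [0], [1], [2], [3], [4], [5], [6], [7], [8], [9]
  1-simplices (30): (30 of them)
  2-simplices (20): (20 of them)

Hence C_0 ≅ Z^10, C_1 ≅ Z^30, C_2 ≅ Z^20.

∂_1: C_1 → C_0 sends each edge [p,q] (with p < q) to q − p. For instance
  ∂[4,8] = [8] − [4].
The 10×30 boundary matrix has rank 9 and Smith normal form diag(1,1,1,1,1,1,1,1,1).

Boundary ∂_2: C_2 → C_1 maps a triangle to the signed sum of its edges. For instance
  ∂[0,4,8] = [4,8] − [0,8] + [0,4],
  ∂[3,8,9] = [8,9] − [3,9] + [3,8].
As a 30×20 matrix over Z this has rank 20, with invariant factors (1,1,1,1,1,1,1,1,1,1,1,1,1,1,1,1,1,1,1,2).

Reading off H_k = ker ∂_k / im ∂_{k+1}:

  H_0: rank C_0 − rank ∂_1 = 10 − 9 = 1, and the invariant factors of ∂_1 are all 1, so H_0 ≅ Z.
  H_1: rank ker ∂_1 − rank ∂_2 = (30 − 9) − 20 = 1, and ∂_2 has invariant factor 2 > 1, so H_1 ≅ Z ⊕ Z_2.
  H_2: rank ker ∂_2 − rank ∂_3 = (20 − 20) − 0 = 0, and there is no ∂_3, so H_2 ≅ 0.

As a check, the Euler characteristic is 10 − 30 + 20 = 0, which agrees with 1 − 1 + 0 = 0.
(K is a triangulation of the Klein bottle.)

H_0 = Z,  H_1 = Z ⊕ Z_2,  H_2 = 0.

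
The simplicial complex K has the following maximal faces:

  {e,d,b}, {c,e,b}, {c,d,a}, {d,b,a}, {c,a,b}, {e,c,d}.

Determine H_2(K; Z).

H_2 = Z.

We work with the vertex ordering a < b < c < d < e. The simplices of K, each written with vertices in increasing order, are:

  0-simplices (5): a, b, c, d, e
  1-simplices (9): ab, ac, ad, bc, bd, be, cd, ce, de
  2-simplices (6): abc, abd, acd, bce, bde, cde

Hence C_0 ≅ Z^5, C_1 ≅ Z^9, C_2 ≅ Z^6.

∂_1: C_1 → C_0 sends each edge [p,q] (with p < q) to q − p.
The 5×9 boundary matrix has rank 4 and Smith normal form diag(1,1,1,1).

Boundary ∂_2: C_2 → C_1 maps a triangle to the signed sum of its edges. For instance
  ∂acd = cd − ad + ac,
  ∂abd = bd − ad + ab.
This gives a 9×6 integer matrix of rank 5; reducing to Smith normal form yields diagonal entries (1,1,1,1,1).

Now H_k = ker ∂_k / im ∂_{k+1}, so:

  H_2: rank ker ∂_2 − rank ∂_3 = (6 − 5) − 0 = 1, and there is no ∂_3, so H_2 ≅ Z.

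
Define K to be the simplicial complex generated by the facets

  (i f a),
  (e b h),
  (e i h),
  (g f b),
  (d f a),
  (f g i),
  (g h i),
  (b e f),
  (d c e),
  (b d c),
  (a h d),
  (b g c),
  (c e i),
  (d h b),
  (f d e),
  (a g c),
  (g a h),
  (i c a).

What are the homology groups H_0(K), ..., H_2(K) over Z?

H_0 ≅ Z,  H_1 ≅ Z ⊕ Z/2Z,  H_2 = 0.

We work with the vertex ordering a < b < c < d < e < f < g < h < i. The simplices of K, each written with vertices in increasing order, are:

  0-simplices (9): a, b, c, d, e, f, g, h, i
  1-simplices (27): ac, ad, af, ag, ah, ai, bc, bd, be, bf, bg, bh, cd, ce, cg, ci, de, df, dh, ef, eh, ei, fg, fi, gh, gi, hi
  2-simplices (18): acg, aci, adf, adh, afi, agh, bcd, bcg, bdh, bef, beh, bfg, cde, cei, def, ehi, fgi, ghi

giving chain groups C_0 ≅ Z^9, C_1 ≅ Z^27, C_2 ≅ Z^18.

Boundary ∂_1: C_1 → C_0 maps an edge to its endpoints' difference, ∂[p,q] = q − p. For instance
  ∂ce = e − c.
The 9×27 boundary matrix has rank 8 and Smith normal form diag(1,1,1,1,1,1,1,1).

∂_2: C_2 → C_1 sends each 2-simplex [p,q,r] to [q,r] − [p,r] + [p,q]. For instance
  ∂def = ef − df + de,
  ∂adh = dh − ah + ad.
The 27×18 boundary matrix has rank 18 and Smith normal form diag(1,1,1,1,1,1,1,1,1,1,1,1,1,1,1,1,1,2).

Reading off H_k = ker ∂_k / im ∂_{k+1}:

  H_0: rank C_0 − rank ∂_1 = 9 − 8 = 1, and the invariant factors of ∂_1 are all 1, so H_0 = Z.
  H_1: rank ker ∂_1 − rank ∂_2 = (27 − 8) − 18 = 1, and ∂_2 has invariant factor 2 > 1, so H_1 = Z ⊕ Z/2Z.
  H_2: rank ker ∂_2 − rank ∂_3 = (18 − 18) − 0 = 0, and there is no ∂_3, so H_2 = 0.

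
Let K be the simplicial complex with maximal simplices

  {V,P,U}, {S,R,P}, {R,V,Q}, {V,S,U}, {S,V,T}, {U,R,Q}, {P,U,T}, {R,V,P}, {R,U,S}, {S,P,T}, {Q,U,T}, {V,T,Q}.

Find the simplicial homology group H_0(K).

H_0 = Z.

Order the vertices as P < Q < R < S < T < U < V. Listing each simplex with vertices in this order, K has dimension 2 with simplices:

  0-simplices (7): P, Q, R, S, T, U, V
  1-simplices (18): PR, PS, PT, PU, PV, QR, QT, QU, QV, RS, RU, RV, ST, SU, SV, TU, TV, UV
  2-simplices (12): PRS, PRV, PST, PTU, PUV, QRU, QRV, QTU, QTV, RSU, STV, SUV

so the chain groups are C_0 ≅ Z^7, C_1 ≅ Z^18, C_2 ≅ Z^12.

The boundary map ∂_1: C_1 → C_0 maps an edge to its endpoints' difference, ∂[p,q] = q − p.
The resulting 7×18 matrix has rank 6, and its Smith normal form has invariant factors (1,1,1,1,1,1).

Boundary ∂_2: C_2 → C_1 maps a triangle to the signed sum of its edges. For instance
  ∂PRV = RV − PV + PR,
  ∂SUV = UV − SV + SU.
The resulting 18×12 matrix has rank 12, and its Smith normal form has invariant factors (1,1,1,1,1,1,1,1,1,1,1,2).

Computing H_k = (kernel of ∂_k) / (image of ∂_{k+1}):

  H_0: rank C_0 − rank ∂_1 = 7 − 6 = 1, and the invariant factors of ∂_1 are all 1, so H_0 = Z.

(K is a triangulation of the real projective plane RP^2.)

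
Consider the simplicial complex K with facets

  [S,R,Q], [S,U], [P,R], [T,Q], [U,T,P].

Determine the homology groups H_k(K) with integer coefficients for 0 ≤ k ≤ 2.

Take the total order P < Q < R < S < T < U on the vertex set. Then K (dimension 2) consists of the simplices:

  0-simplices (6): P, Q, R, S, T, U
  1-simplices (9): PR, PT, PU, QR, QS, QT, RS, SU, TU
  2-simplices (2): PTU, QRS

Hence C_0 ≅ Z^6, C_1 ≅ Z^9, C_2 ≅ Z^2.

The boundary map ∂_1: C_1 → C_0 maps an edge to its endpoints' difference, ∂[p,q] = q − p.
The 6×9 boundary matrix has rank 5 and Smith normal form diag(1,1,1,1,1).

The boundary map ∂_2: C_2 → C_1 acts by ∂[p,q,r] = [q,r] − [p,r] + [p,q]. For instance
  ∂QRS = RS − QS + QR,
  ∂PTU = TU − PU + PT.
As a 9×2 matrix over Z this has rank 2, with invariant factors (1,1).

Reading off H_k = ker ∂_k / im ∂_{k+1}:

  H_0: rank C_0 − rank ∂_1 = 6 − 5 = 1, and the invariant factors of ∂_1 are all 1, so H_0 = Z.
  H_1: rank ker ∂_1 − rank ∂_2 = (9 − 5) − 2 = 2, and the invariant factors of ∂_2 are all 1, so H_1 = Z^2.
  H_2: rank ker ∂_2 − rank ∂_3 = (2 − 2) − 0 = 0, and there is no ∂_3, so H_2 = 0.

As a check, the Euler characteristic is 6 − 9 + 2 = -1, which agrees with 1 − 2 + 0 = -1.

H_0 = Z,  H_1 = Z^2,  H_2 = 0.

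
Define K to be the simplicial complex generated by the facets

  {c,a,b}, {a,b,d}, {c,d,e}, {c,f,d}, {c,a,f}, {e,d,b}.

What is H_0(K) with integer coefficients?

Take the total order a < b < c < d < e < f on the vertex set. Then K (dimension 2) consists of the simplices:

  0-simplices (6): a, b, c, d, e, f
  1-simplices (12): ab, ac, ad, af, bc, bd, be, cd, ce, cf, de, df
  2-simplices (6): abc, abd, acf, bde, cde, cdf

so the chain groups are C_0 ≅ Z^6, C_1 ≅ Z^12, C_2 ≅ Z^6.

Boundary ∂_1: C_1 → C_0 sends each edge [p,q] (with p < q) to q − p. For instance
  ∂de = e − d.
The resulting 6×12 matrix has rank 5, and its Smith normal form has invariant factors (1,1,1,1,1).

The boundary map ∂_2: C_2 → C_1 sends each 2-simplex [p,q,r] to [q,r] − [p,r] + [p,q]. For instance
  ∂abc = bc − ac + ab,
  ∂cdf = df − cf + cd.
As a 12×6 matrix over Z this has rank 6, with invariant factors (1,1,1,1,1,1).

Computing H_k = (kernel of ∂_k) / (image of ∂_{k+1}):

  H_0: rank C_0 − rank ∂_1 = 6 − 5 = 1, and the invariant factors of ∂_1 are all 1, so H_0 = Z.

H_0 = Z.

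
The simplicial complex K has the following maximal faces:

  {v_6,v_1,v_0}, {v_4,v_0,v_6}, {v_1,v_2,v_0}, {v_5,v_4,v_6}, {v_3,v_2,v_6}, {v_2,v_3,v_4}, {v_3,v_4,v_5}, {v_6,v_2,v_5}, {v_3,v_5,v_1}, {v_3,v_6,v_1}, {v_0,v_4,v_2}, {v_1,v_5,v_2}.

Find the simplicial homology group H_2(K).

H_2 = 0.

Fix the vertex order v_0 < v_1 < v_2 < v_3 < v_4 < v_5 < v_6 and write every simplex with vertices in increasing order. Then dim K = 2 and the simplices of K are:

  0-simplices (7): [v_0], [v_1], [v_2], [v_3], [v_4], [v_5], [v_6]
  1-simplices (18): (18 of them)
  2-simplices (12): (12 of them)

giving chain groups C_0 ≅ Z^7, C_1 ≅ Z^18, C_2 ≅ Z^12.

∂_1: C_1 → C_0 is given by ∂[p,q] = [q] − [p].
This gives a 7×18 integer matrix of rank 6; reducing to Smith normal form yields diagonal entries (1,1,1,1,1,1).

The boundary map ∂_2: C_2 → C_1 maps a triangle to the signed sum of its edges. For instance
  ∂[v_1,v_2,v_5] = [v_2,v_5] − [v_1,v_5] + [v_1,v_2],
  ∂[v_4,v_5,v_6] = [v_5,v_6] − [v_4,v_6] + [v_4,v_5].
This gives a 18×12 integer matrix of rank 12; reducing to Smith normal form yields diagonal entries (1,1,1,1,1,1,1,1,1,1,1,2).

Computing H_k = (kernel of ∂_k) / (image of ∂_{k+1}):

  H_2: rank ker ∂_2 − rank ∂_3 = (12 − 12) − 0 = 0, and there is no ∂_3, so H_2 ≅ 0.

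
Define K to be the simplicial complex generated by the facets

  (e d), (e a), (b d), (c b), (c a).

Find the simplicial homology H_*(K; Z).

H_0 ≅ Z,  H_1 ≅ Z.

Take the total order a < b < c < d < e on the vertex set. Then K (dimension 1) consists of the simplices:

  0-simplices (5): a, b, c, d, e
  1-simplices (5): ac, ae, bc, bd, de

Hence C_0 ≅ Z^5, C_1 ≅ Z^5.

The boundary map ∂_1: C_1 → C_0 is given by ∂[p,q] = [q] − [p].
This gives a 5×5 integer matrix of rank 4; reducing to Smith normal form yields diagonal entries (1,1,1,1).

Reading off H_k = ker ∂_k / im ∂_{k+1}:

  H_0: rank C_0 − rank ∂_1 = 5 − 4 = 1, and the invariant factors of ∂_1 are all 1, so H_0 ≅ Z.
  H_1: rank ker ∂_1 − rank ∂_2 = (5 − 4) − 0 = 1, and there is no ∂_2, so H_1 ≅ Z.

As a check, the Euler characteristic is 5 − 5 = 0, which agrees with 1 − 1 = 0.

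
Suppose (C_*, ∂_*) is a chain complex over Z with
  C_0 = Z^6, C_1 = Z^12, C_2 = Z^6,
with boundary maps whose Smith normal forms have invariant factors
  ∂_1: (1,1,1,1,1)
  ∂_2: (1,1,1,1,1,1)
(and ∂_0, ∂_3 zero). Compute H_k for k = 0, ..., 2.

H_0: b_0 = 6 − 0 − 5 = 1; torsion from ∂_1 factors > 1: none. So H_0 = Z.
H_1: b_1 = 12 − 5 − 6 = 1; torsion from ∂_2 factors > 1: none. So H_1 = Z.
H_2: b_2 = 6 − 6 − 0 = 0; torsion from ∂_3 factors > 1: none. So H_2 = 0.

H_0 = Z,  H_1 = Z,  H_2 = 0.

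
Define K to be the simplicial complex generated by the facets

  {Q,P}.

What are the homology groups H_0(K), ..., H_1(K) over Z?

H_0 = Z,  H_1 = 0.

Fix the vertex order P < Q and write every simplex with vertices in increasing order. Then dim K = 1 and the simplices of K are:

  0-simplices (2): P, Q
  1-simplices (1): PQ

so the chain groups are C_0 ≅ Z^2, C_1 ≅ Z^1.

∂_1: C_1 → C_0 maps an edge to its endpoints' difference, ∂[p,q] = q − p. For instance
  ∂PQ = Q − P.
The 2×1 boundary matrix has rank 1 and Smith normal form diag(1).

Computing H_k = (kernel of ∂_k) / (image of ∂_{k+1}):

  H_0: rank C_0 − rank ∂_1 = 2 − 1 = 1, and the invariant factors of ∂_1 are all 1, so H_0 = Z.
  H_1: rank ker ∂_1 − rank ∂_2 = (1 − 1) − 0 = 0, and there is no ∂_2, so H_1 = 0.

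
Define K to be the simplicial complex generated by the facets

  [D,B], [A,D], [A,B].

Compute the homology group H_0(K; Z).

Order the vertices as A < B < D. Listing each simplex with vertices in this order, K has dimension 1 with simplices:

  0-simplices (3): A, B, D
  1-simplices (3): AB, AD, BD

so the chain groups are C_0 ≅ Z^3, C_1 ≅ Z^3.

The boundary map ∂_1: C_1 → C_0 is given by ∂[p,q] = [q] − [p]. For instance
  ∂BD = D − B.
The 3×3 boundary matrix has rank 2 and Smith normal form diag(1,1).

From H_k ≅ ker(∂_k) / im(∂_{k+1}) we obtain:

  H_0: rank C_0 − rank ∂_1 = 3 − 2 = 1, and the invariant factors of ∂_1 are all 1, so H_0 = Z.

(K is a triangulation of the circle S^1.)

H_0 ≅ Z.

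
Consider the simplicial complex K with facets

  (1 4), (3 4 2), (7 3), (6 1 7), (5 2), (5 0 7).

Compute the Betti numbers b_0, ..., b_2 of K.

b_0 = 1, b_1 = 2, b_2 = 0.

Order the vertices as 0 < 1 < 2 < 3 < 4 < 5 < 6 < 7. Listing each simplex with vertices in this order, K has dimension 2 with simplices:

  0-simplices (8): [0], [1], [2], [3], [4], [5], [6], [7]
  1-simplices (12): [0,5], [0,7], [1,4], [1,6], [1,7], [2,3], [2,4], [2,5], [3,4], [3,7], [5,7], [6,7]
  2-simplices (3): [0,5,7], [1,6,7], [2,3,4]

giving chain groups C_0 ≅ Z^8, C_1 ≅ Z^12, C_2 ≅ Z^3.

∂_1: C_1 → C_0 sends each edge [p,q] (with p < q) to q − p. For instance
  ∂[2,5] = [5] − [2].
The 8×12 boundary matrix has rank 7 and Smith normal form diag(1,1,1,1,1,1,1).

The boundary map ∂_2: C_2 → C_1 maps a triangle to the signed sum of its edges. For instance
  ∂[2,3,4] = [3,4] − [2,4] + [2,3],
  ∂[0,5,7] = [5,7] − [0,7] + [0,5].
This gives a 12×3 integer matrix of rank 3; reducing to Smith normal form yields diagonal entries (1,1,1).

From H_k ≅ ker(∂_k) / im(∂_{k+1}) we obtain:

  H_0: rank C_0 − rank ∂_1 = 8 − 7 = 1, and the invariant factors of ∂_1 are all 1, so H_0 = Z.
  H_1: rank ker ∂_1 − rank ∂_2 = (12 − 7) − 3 = 2, and the invariant factors of ∂_2 are all 1, so H_1 = Z^2.
  H_2: rank ker ∂_2 − rank ∂_3 = (3 − 3) − 0 = 0, and there is no ∂_3, so H_2 = 0.

As a check, the Euler characteristic is 8 − 12 + 3 = -1, which agrees with 1 − 2 + 0 = -1.

Hence the Betti numbers are b_0 = 1, b_1 = 2, b_2 = 0.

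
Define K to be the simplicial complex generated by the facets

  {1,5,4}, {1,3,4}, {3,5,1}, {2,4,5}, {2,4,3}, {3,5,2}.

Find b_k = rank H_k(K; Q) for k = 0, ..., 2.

K has 5 vertices, 9 edges, 6 triangles.
rank ∂_0 = 0, rank ∂_1 = 4 ⇒ b_0 = 5 − 0 − 4 = 1; all invariant factors of ∂_1 are 1 so no torsion. So H_0 ≅ Z.
rank ∂_1 = 4, rank ∂_2 = 5 ⇒ b_1 = 9 − 4 − 5 = 0; all invariant factors of ∂_2 are 1 so no torsion. So H_1 ≅ 0.
rank ∂_2 = 5, rank ∂_3 = 0 ⇒ b_2 = 6 − 5 − 0 = 1. So H_2 ≅ Z.

b_0 = 1, b_1 = 0, b_2 = 1.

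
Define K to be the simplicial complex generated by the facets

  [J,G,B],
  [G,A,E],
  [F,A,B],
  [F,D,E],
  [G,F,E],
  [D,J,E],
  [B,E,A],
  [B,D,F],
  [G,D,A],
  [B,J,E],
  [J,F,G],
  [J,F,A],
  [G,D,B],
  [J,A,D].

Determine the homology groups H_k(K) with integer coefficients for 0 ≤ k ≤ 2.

K has 7 vertices, 21 edges, 14 triangles.
rank ∂_0 = 0, rank ∂_1 = 6 ⇒ b_0 = 7 − 0 − 6 = 1; all invariant factors of ∂_1 are 1 so no torsion. So H_0 ≅ Z.
rank ∂_1 = 6, rank ∂_2 = 13 ⇒ b_1 = 21 − 6 − 13 = 2; all invariant factors of ∂_2 are 1 so no torsion. So H_1 ≅ Z^2.
rank ∂_2 = 13, rank ∂_3 = 0 ⇒ b_2 = 14 − 13 − 0 = 1. So H_2 ≅ Z.

H_0 ≅ Z,  H_1 ≅ Z^2,  H_2 ≅ Z.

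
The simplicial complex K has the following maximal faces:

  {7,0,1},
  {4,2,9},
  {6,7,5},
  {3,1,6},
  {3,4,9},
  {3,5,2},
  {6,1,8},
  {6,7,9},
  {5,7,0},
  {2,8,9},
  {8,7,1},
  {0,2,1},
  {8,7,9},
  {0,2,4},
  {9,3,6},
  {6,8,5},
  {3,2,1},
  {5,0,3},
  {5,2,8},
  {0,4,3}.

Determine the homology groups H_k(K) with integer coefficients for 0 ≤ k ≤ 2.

H_0 ≅ Z,  H_1 ≅ Z ⊕ Z/2,  H_2 = 0.

K has 10 vertices, 30 edges, 20 triangles.
rank ∂_0 = 0, rank ∂_1 = 9 ⇒ b_0 = 10 − 0 − 9 = 1; all invariant factors of ∂_1 are 1 so no torsion. So H_0 ≅ Z.
rank ∂_1 = 9, rank ∂_2 = 20 ⇒ b_1 = 30 − 9 − 20 = 1; ∂_2 has invariant factor(s) [2] giving torsion. So H_1 ≅ Z ⊕ Z/2.
rank ∂_2 = 20, rank ∂_3 = 0 ⇒ b_2 = 20 − 20 − 0 = 0. So H_2 ≅ 0.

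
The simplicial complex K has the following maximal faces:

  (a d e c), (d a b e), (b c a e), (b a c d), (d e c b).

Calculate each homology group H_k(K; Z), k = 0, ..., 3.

Fix the vertex order a < b < c < d < e and write every simplex with vertices in increasing order. Then dim K = 3 and the simplices of K are:

  0-simplices (5): a, b, c, d, e
  1-simplices (10): ab, ac, ad, ae, bc, bd, be, cd, ce, de
  2-simplices (10): abc, abd, abe, acd, ace, ade, bcd, bce, bde, cde
  3-simplices (5): abcd, abce, abde, acde, bcde

giving chain groups C_0 ≅ Z^5, C_1 ≅ Z^10, C_2 ≅ Z^10, C_3 ≅ Z^5.

∂_1: C_1 → C_0 is given by ∂[p,q] = [q] − [p].
This gives a 5×10 integer matrix of rank 4; reducing to Smith normal form yields diagonal entries (1,1,1,1).

The boundary map ∂_2: C_2 → C_1 maps a triangle to the signed sum of its edges. For instance
  ∂abd = bd − ad + ab,
  ∂abc = bc − ac + ab.
As a 10×10 matrix over Z this has rank 6, with invariant factors (1,1,1,1,1,1).

Boundary ∂_3: C_3 → C_2 sends each 3-simplex σ to the alternating sum Σ_i (−1)^i (σ with its i-th vertex removed). For instance
  ∂bcde = cde − bde + bce − bcd,
  ∂acde = cde − ade + ace − acd.
The resulting 10×5 matrix has rank 4, and its Smith normal form has invariant factors (1,1,1,1).

Computing H_k = (kernel of ∂_k) / (image of ∂_{k+1}):

  H_0: rank C_0 − rank ∂_1 = 5 − 4 = 1, and the invariant factors of ∂_1 are all 1, so H_0 = Z.
  H_1: rank ker ∂_1 − rank ∂_2 = (10 − 4) − 6 = 0, and the invariant factors of ∂_2 are all 1, so H_1 = 0.
  H_2: rank ker ∂_2 − rank ∂_3 = (10 − 6) − 4 = 0, and the invariant factors of ∂_3 are all 1, so H_2 = 0.
  H_3: rank ker ∂_3 − rank ∂_4 = (5 − 4) − 0 = 1, and there is no ∂_4, so H_3 = Z.

(K is a triangulation of the 3-sphere S^3.)

H_0 ≅ Z,  H_1 = 0,  H_2 = 0,  H_3 ≅ Z.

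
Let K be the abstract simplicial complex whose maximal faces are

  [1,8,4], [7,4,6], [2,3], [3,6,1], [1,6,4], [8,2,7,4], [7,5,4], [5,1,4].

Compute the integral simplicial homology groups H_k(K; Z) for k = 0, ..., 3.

H_0 ≅ Z,  H_1 ≅ Z,  H_2 = 0,  H_3 = 0.

Fix the vertex order 1 < 2 < 3 < 4 < 5 < 6 < 7 < 8 and write every simplex with vertices in increasing order. Then dim K = 3 and the simplices of K are:

  0-simplices (8): [1], [2], [3], [4], [5], [6], [7], [8]
  1-simplices (17): [1,3], [1,4], [1,5], [1,6], [1,8], [2,3], [2,4], [2,7], [2,8], [3,6], [4,5], [4,6], [4,7], [4,8], [5,7], [6,7], [7,8]
  2-simplices (10): [1,3,6], [1,4,5], [1,4,6], [1,4,8], [2,4,7], [2,4,8], [2,7,8], [4,5,7], [4,6,7], [4,7,8]
  3-simplices (1): [2,4,7,8]

Hence C_0 ≅ Z^8, C_1 ≅ Z^17, C_2 ≅ Z^10, C_3 ≅ Z^1.

The boundary map ∂_1: C_1 → C_0 maps an edge to its endpoints' difference, ∂[p,q] = q − p. For instance
  ∂[4,6] = [6] − [4].
This gives a 8×17 integer matrix of rank 7; reducing to Smith normal form yields diagonal entries (1,1,1,1,1,1,1).

∂_2: C_2 → C_1 sends each 2-simplex [p,q,r] to [q,r] − [p,r] + [p,q]. For instance
  ∂[2,7,8] = [7,8] − [2,8] + [2,7],
  ∂[4,6,7] = [6,7] − [4,7] + [4,6].
The resulting 17×10 matrix has rank 9, and its Smith normal form has invariant factors (1,1,1,1,1,1,1,1,1).

Boundary ∂_3: C_3 → C_2 sends each 3-simplex σ to the alternating sum Σ_i (−1)^i (σ with its i-th vertex removed). For instance
  ∂[2,4,7,8] = [4,7,8] − [2,7,8] + [2,4,8] − [2,4,7].
This gives a 10×1 integer matrix of rank 1; reducing to Smith normal form yields diagonal entries (1).

Computing H_k = (kernel of ∂_k) / (image of ∂_{k+1}):

  H_0: rank C_0 − rank ∂_1 = 8 − 7 = 1, and the invariant factors of ∂_1 are all 1, so H_0 = Z.
  H_1: rank ker ∂_1 − rank ∂_2 = (17 − 7) − 9 = 1, and the invariant factors of ∂_2 are all 1, so H_1 = Z.
  H_2: rank ker ∂_2 − rank ∂_3 = (10 − 9) − 1 = 0, and the invariant factors of ∂_3 are all 1, so H_2 = 0.
  H_3: rank ker ∂_3 − rank ∂_4 = (1 − 1) − 0 = 0, and there is no ∂_4, so H_3 = 0.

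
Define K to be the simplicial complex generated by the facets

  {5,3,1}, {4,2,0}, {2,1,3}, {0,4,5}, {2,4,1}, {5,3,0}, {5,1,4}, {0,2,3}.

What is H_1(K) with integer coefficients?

K has 6 vertices, 12 edges, 8 triangles.
rank ∂_1 = 5, rank ∂_2 = 7 ⇒ b_1 = 12 − 5 − 7 = 0; all invariant factors of ∂_2 are 1 so no torsion. So H_1 ≅ 0.

H_1 = 0.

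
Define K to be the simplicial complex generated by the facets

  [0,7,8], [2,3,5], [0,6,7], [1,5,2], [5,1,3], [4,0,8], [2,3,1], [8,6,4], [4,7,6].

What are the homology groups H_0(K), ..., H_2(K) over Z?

H_0 = Z^2,  H_1 = Z,  H_2 = Z.

Order the vertices as 0 < 1 < 2 < 3 < 4 < 5 < 6 < 7 < 8. Listing each simplex with vertices in this order, K has dimension 2 with simplices:

  0-simplices (9): [0], [1], [2], [3], [4], [5], [6], [7], [8]
  1-simplices (16): [0,4], [0,6], [0,7], [0,8], [1,2], [1,3], [1,5], [2,3], [2,5], [3,5], [4,6], [4,7], [4,8], [6,7], [6,8], [7,8]
  2-simplices (9): [0,4,8], [0,6,7], [0,7,8], [1,2,3], [1,2,5], [1,3,5], [2,3,5], [4,6,7], [4,6,8]

Hence C_0 ≅ Z^9, C_1 ≅ Z^16, C_2 ≅ Z^9.

∂_1: C_1 → C_0 is given by ∂[p,q] = [q] − [p]. For instance
  ∂[1,5] = [5] − [1].
As a 9×16 matrix over Z this has rank 7, with invariant factors (1,1,1,1,1,1,1).

Boundary ∂_2: C_2 → C_1 acts by ∂[p,q,r] = [q,r] − [p,r] + [p,q]. For instance
  ∂[0,4,8] = [4,8] − [0,8] + [0,4],
  ∂[1,2,5] = [2,5] − [1,5] + [1,2].
The resulting 16×9 matrix has rank 8, and its Smith normal form has invariant factors (1,1,1,1,1,1,1,1).

Reading off H_k = ker ∂_k / im ∂_{k+1}:

  H_0: rank C_0 − rank ∂_1 = 9 − 7 = 2, and the invariant factors of ∂_1 are all 1, so H_0 = Z^2.
  H_1: rank ker ∂_1 − rank ∂_2 = (16 − 7) − 8 = 1, and the invariant factors of ∂_2 are all 1, so H_1 = Z.
  H_2: rank ker ∂_2 − rank ∂_3 = (9 − 8) − 0 = 1, and there is no ∂_3, so H_2 = Z.

(K is a triangulation of the disjoint union of the Möbius band and the 2-sphere S^2.)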